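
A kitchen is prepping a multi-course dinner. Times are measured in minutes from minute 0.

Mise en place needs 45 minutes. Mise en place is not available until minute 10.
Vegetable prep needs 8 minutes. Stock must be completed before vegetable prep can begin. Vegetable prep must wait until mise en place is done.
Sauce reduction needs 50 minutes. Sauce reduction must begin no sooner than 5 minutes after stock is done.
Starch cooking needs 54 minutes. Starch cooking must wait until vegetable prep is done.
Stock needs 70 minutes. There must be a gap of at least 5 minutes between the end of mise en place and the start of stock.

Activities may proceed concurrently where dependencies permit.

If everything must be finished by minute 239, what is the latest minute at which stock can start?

107

Starch cooking has no dependents, so it just needs to finish by minute 239. Starting by 239 − 54 = minute 185 achieves that.
Vegetable prep feeds into starch cooking (must start by minute 185); so vegetable prep must finish by minute 185 and therefore start by minute 177.
Nothing follows sauce reduction; the deadline of minute 239 is its only limit. It must start by 239 − 50 = minute 189.
Stock must finish in time for vegetable prep (must start by minute 177); sauce reduction (must start by minute 189, minus 5-minute gap → minute 184). The tightest is minute 177, so stock must start by 177 − 70 = minute 107.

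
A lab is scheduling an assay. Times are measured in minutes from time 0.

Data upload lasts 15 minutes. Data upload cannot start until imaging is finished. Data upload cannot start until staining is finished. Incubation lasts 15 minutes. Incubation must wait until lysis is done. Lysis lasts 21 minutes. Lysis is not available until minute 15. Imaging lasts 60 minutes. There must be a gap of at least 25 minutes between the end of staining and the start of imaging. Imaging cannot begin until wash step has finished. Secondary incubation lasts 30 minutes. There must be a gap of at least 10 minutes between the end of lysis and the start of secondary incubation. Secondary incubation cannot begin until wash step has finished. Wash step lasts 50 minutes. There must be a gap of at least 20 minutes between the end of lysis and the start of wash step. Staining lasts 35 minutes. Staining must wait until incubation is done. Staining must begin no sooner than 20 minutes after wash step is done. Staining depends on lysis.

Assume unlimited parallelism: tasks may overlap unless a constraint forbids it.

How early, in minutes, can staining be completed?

161

Lysis waits on its own release at minute 15, so it starts at minute 15 and finishes at 15 + 21 = minute 36.
Wash step cannot begin until lysis (finishes minute 36, plus 20-minute gap → minute 56). It runs from minute 56 to 56 + 50 = minute 106.
Incubation waits on lysis (finishes minute 36), so it starts at minute 36 and finishes at 36 + 15 = minute 51.
Staining has to wait for incubation (finishes minute 51); wash step (finishes minute 106, plus 20-minute gap → minute 126); lysis (finishes minute 36). The latest of these is minute 126, so staining runs minute 126 to 126 + 35 = minute 161.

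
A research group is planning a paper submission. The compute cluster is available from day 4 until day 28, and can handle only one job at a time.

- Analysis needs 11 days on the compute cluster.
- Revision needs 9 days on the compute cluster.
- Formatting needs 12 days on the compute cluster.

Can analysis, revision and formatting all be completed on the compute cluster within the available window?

The compute cluster window is 28 − 4 = 24 days.
Running back to back, the jobs need 11 + 9 + 12 = 32 days on the compute cluster.
Since 32 > 24, they cannot all fit.

No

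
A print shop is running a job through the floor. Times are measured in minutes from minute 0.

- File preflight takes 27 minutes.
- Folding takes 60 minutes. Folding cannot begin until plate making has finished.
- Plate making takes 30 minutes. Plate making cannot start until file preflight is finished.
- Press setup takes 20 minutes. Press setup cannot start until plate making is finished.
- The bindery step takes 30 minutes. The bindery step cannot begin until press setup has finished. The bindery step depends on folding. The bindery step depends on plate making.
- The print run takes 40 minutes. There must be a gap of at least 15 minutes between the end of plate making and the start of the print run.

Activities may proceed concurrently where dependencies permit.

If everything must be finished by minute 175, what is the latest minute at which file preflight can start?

To finish by minute 175, the bindery step (duration 30) must start no later than minute 145.
Press setup has to be done before the bindery step (must start by minute 145). That means finishing by minute 145, i.e. starting by 145 − 20 = minute 125.
The print run must finish by minute 175; it takes 40 minutes, so it must start by 175 − 40 = minute 135.
Folding must finish before the bindery step (must start by minute 145). With a 60-minute duration, folding must start by 145 − 60 = minute 85.
Plate making must finish in time for press setup (must start by minute 125); the print run (must start by minute 135, minus 15-minute gap → minute 120); folding (must start by minute 85); the bindery step (must start by minute 145). The tightest is minute 85, so plate making must start by 85 − 30 = minute 55.
File preflight has to be done before plate making (must start by minute 55). That means finishing by minute 55, i.e. starting by 55 − 27 = minute 28.

28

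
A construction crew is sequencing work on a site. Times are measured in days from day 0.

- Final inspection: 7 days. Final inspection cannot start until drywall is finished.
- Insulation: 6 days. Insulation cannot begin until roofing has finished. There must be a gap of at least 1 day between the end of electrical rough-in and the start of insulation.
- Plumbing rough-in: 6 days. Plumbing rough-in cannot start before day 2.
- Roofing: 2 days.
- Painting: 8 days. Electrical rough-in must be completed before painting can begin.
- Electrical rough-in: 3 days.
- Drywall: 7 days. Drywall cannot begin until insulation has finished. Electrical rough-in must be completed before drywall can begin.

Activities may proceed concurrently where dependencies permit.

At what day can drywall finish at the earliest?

17

Electrical rough-in can start immediately at day 0; it finishes at day 3.
Nothing blocks roofing, so it runs from day 0 to day 2.
Insulation cannot start until roofing (finishes day 2); electrical rough-in (finishes day 3, plus 1-day gap → day 4). The controlling bound is day 4, so insulation finishes at 4 + 6 = day 10.
Drywall cannot start until insulation (finishes day 10); electrical rough-in (finishes day 3). The controlling bound is day 10, so drywall finishes at 10 + 7 = day 17.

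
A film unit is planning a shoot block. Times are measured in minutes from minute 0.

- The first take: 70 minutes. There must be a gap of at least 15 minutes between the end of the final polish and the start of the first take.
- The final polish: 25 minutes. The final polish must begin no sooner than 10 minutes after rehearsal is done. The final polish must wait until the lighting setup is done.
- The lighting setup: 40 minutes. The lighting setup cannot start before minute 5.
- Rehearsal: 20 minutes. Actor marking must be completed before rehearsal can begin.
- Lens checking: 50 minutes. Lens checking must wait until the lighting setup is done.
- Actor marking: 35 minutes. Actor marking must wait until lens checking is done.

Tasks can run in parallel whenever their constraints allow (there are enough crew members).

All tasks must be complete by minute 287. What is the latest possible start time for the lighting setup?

The first take must finish by minute 287; it takes 70 minutes, so it must start by 287 − 70 = minute 217.
The final polish must finish before the first take (must start by minute 217, minus 15-minute gap → minute 202). With a 25-minute duration, the final polish must start by 202 − 25 = minute 177.
Since the final polish (must start by minute 177, minus 10-minute gap → minute 167) depends on it, rehearsal must finish by minute 167. Backing off its 20-minute duration gives a latest start of minute 147.
Actor marking feeds into rehearsal (must start by minute 147); so actor marking must finish by minute 147 and therefore start by minute 112.
Lens checking must finish before actor marking (must start by minute 112). With a 50-minute duration, lens checking must start by 112 − 50 = minute 62.
For the lighting setup: lens checking (must start by minute 62); the final polish (must start by minute 177). The most restrictive is minute 62; with a 40-minute duration, the lighting setup must start by minute 22.

22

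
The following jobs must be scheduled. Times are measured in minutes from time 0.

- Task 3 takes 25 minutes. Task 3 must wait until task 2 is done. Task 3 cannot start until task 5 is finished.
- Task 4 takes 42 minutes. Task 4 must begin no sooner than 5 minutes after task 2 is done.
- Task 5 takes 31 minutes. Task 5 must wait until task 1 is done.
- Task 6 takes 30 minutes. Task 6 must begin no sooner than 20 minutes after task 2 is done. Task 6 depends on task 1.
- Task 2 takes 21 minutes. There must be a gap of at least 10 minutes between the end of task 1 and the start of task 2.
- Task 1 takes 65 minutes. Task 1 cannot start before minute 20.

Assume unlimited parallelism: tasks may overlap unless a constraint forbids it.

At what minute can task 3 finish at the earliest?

Task 1 waits on its own release at minute 20, so it starts at minute 20 and finishes at 20 + 65 = minute 85.
Task 5 cannot begin until task 1 (finishes minute 85). It runs from minute 85 to 85 + 31 = minute 116.
Task 2 cannot begin until task 1 (finishes minute 85, plus 10-minute gap → minute 95). It runs from minute 95 to 95 + 21 = minute 116.
Task 3 cannot start until task 2 (finishes minute 116); task 5 (finishes minute 116). The controlling bound is minute 116, so task 3 finishes at 116 + 25 = minute 141.

141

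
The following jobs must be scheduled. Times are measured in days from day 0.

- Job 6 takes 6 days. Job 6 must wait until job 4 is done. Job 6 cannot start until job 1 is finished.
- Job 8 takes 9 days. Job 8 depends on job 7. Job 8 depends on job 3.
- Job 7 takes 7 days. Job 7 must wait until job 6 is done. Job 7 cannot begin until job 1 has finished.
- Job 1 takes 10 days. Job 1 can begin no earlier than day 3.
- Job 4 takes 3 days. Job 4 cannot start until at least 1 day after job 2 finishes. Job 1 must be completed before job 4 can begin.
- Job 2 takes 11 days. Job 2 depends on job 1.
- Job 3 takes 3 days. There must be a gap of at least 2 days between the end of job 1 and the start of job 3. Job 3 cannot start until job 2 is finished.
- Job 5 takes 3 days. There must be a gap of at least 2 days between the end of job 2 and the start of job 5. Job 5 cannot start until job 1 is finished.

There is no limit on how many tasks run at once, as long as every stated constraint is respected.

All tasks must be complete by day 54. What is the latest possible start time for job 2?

17

To finish by day 54, job 8 (duration 9) must start no later than day 45.
Job 3 has to be done before job 8 (must start by day 45). That means finishing by day 45, i.e. starting by 45 − 3 = day 42.
Since job 8 (must start by day 45) depends on it, job 7 must finish by day 45. Backing off its 7-day duration gives a latest start of day 38.
Job 6 feeds into job 7 (must start by day 38); so job 6 must finish by day 38 and therefore start by day 32.
Job 4 feeds into job 6 (must start by day 32); so job 4 must finish by day 32 and therefore start by day 29.
Job 5 has no dependents, so it just needs to finish by day 54. Starting by 54 − 3 = day 51 achieves that.
Job 2 feeds job 3 (must start by day 42); job 4 (must start by day 29, minus 1-day gap → day 28); job 5 (must start by day 51, minus 2-day gap → day 49). Taking the minimum, job 2 must finish by day 28 and start by 28 − 11 = day 17.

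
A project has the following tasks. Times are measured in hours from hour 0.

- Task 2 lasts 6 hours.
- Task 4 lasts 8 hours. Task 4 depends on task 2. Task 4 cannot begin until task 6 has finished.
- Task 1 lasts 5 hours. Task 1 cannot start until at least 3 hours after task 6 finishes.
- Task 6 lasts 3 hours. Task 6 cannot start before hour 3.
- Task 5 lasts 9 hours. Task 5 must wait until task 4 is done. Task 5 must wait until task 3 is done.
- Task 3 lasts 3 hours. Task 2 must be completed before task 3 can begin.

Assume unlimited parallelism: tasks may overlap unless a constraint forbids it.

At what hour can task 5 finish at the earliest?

23

Task 6 waits on its own release at hour 3, so it starts at hour 3 and finishes at 3 + 3 = hour 6.
Task 2 can start immediately at hour 0; it finishes at hour 6.
For task 4: task 2 (finishes hour 6); task 6 (finishes hour 6). Taking the maximum gives a start of hour 6, and it finishes at 6 + 8 = hour 14.
After task 2 (finishes hour 6), task 3 can start at hour 6 and finishes at hour 9.
Task 5 needs all of task 4 (finishes hour 14); task 3 (finishes hour 9). That puts its earliest start at hour 14; it finishes at 14 + 9 = hour 23.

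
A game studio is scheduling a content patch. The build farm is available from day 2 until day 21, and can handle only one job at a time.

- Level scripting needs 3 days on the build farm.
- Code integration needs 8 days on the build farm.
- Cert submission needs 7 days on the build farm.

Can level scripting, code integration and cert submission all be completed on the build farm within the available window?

The build farm window is 21 − 2 = 19 days.
Running back to back, the jobs need 3 + 8 + 7 = 18 days on the build farm.
Since 18 ≤ 19, they fit within the window.

Yes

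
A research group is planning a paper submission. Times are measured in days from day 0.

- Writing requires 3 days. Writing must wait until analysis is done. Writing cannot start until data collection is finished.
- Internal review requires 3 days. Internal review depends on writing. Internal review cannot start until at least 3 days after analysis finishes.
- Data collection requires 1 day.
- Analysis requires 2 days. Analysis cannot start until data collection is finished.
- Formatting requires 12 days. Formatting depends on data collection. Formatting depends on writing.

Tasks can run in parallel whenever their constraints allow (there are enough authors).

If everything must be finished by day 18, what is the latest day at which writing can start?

3

To finish by day 18, internal review (duration 3) must start no later than day 15.
Nothing follows formatting; the deadline of day 18 is its only limit. It must start by 18 − 12 = day 6.
Writing must finish in time for internal review (must start by day 15); formatting (must start by day 6). The tightest is day 6, so writing must start by 6 − 3 = day 3.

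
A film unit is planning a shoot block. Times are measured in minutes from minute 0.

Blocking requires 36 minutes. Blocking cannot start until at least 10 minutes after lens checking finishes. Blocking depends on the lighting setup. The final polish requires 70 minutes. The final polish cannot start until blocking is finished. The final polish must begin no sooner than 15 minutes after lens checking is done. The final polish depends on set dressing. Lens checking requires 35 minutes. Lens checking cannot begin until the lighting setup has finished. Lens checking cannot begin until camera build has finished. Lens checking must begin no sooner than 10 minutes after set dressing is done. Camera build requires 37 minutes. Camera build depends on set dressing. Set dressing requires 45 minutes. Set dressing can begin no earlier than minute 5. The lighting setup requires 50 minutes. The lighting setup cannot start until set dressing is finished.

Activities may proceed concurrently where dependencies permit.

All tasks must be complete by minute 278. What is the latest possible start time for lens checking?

127

The final polish has no dependents, so it just needs to finish by minute 278. Starting by 278 − 70 = minute 208 achieves that.
Blocking must finish before the final polish (must start by minute 208). With a 36-minute duration, blocking must start by 208 − 36 = minute 172.
Lens checking has several dependents: blocking (must start by minute 172, minus 10-minute gap → minute 162); the final polish (must start by minute 208, minus 15-minute gap → minute 193). The earliest of those limits is minute 162, so lens checking must start by 162 − 35 = minute 127.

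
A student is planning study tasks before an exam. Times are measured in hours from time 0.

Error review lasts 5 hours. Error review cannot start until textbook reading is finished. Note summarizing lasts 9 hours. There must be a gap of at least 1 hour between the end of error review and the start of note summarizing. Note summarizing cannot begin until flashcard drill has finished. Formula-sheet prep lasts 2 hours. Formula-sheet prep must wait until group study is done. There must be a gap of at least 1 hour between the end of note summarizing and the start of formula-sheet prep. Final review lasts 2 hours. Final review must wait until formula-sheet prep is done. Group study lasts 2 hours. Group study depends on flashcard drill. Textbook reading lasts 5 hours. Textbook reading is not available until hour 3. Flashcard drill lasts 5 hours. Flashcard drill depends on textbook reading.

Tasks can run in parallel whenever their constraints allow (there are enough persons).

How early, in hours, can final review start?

Textbook reading waits on its own release at hour 3, so it starts at hour 3 and finishes at 3 + 5 = hour 8.
Error review cannot begin until textbook reading (finishes hour 8). It runs from hour 8 to 8 + 5 = hour 13.
Flashcard drill waits on textbook reading (finishes hour 8), so it starts at hour 8 and finishes at 8 + 5 = hour 13.
Note summarizing has to wait for error review (finishes hour 13, plus 1-hour gap → hour 14); flashcard drill (finishes hour 13). The latest of these is hour 14, so note summarizing runs hour 14 to 14 + 9 = hour 23.
Group study waits on flashcard drill (finishes hour 13), so it starts at hour 13 and finishes at 13 + 2 = hour 15.
Formula-sheet prep has to wait for group study (finishes hour 15); note summarizing (finishes hour 23, plus 1-hour gap → hour 24). The latest of these is hour 24, so formula-sheet prep runs hour 24 to 24 + 2 = hour 26.
Final review waits on formula-sheet prep (finishes hour 26), so the earliest it can start is hour 26.

26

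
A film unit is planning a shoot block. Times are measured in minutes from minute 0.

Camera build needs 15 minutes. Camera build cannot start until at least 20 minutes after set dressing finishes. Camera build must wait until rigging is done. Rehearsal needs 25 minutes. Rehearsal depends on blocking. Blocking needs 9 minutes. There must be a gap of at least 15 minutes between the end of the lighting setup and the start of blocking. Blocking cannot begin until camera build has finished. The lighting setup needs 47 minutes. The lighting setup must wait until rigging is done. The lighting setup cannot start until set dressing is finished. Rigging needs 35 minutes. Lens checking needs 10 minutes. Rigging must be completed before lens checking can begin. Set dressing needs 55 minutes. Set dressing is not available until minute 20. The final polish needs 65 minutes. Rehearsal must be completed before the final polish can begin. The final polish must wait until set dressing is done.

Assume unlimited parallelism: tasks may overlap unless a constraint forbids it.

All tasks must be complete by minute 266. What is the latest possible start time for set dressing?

To finish by minute 266, the final polish (duration 65) must start no later than minute 201.
Since the final polish (must start by minute 201) depends on it, rehearsal must finish by minute 201. Backing off its 25-minute duration gives a latest start of minute 176.
Blocking has to be done before rehearsal (must start by minute 176). That means finishing by minute 176, i.e. starting by 176 − 9 = minute 167.
Since blocking (must start by minute 167, minus 15-minute gap → minute 152) depends on it, the lighting setup must finish by minute 152. Backing off its 47-minute duration gives a latest start of minute 105.
Camera build has to be done before blocking (must start by minute 167). That means finishing by minute 167, i.e. starting by 167 − 15 = minute 152.
For set dressing: the lighting setup (must start by minute 105); camera build (must start by minute 152, minus 20-minute gap → minute 132); the final polish (must start by minute 201). The most restrictive is minute 105; with a 55-minute duration, set dressing must start by minute 50.

50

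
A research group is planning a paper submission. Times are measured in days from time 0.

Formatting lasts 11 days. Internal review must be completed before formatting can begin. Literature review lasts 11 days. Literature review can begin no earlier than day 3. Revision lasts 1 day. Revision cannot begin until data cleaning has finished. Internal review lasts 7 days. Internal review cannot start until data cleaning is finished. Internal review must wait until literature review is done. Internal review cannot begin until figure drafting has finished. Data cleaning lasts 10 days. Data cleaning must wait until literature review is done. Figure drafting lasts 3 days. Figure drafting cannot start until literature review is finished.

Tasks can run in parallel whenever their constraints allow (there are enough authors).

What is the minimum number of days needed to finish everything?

42

Literature review cannot begin until its own release at day 3. It runs from day 3 to 3 + 11 = day 14.
Figure drafting waits on literature review (finishes day 14), so it starts at day 14 and finishes at 14 + 3 = day 17.
Data cleaning waits on literature review (finishes day 14), so it starts at day 14 and finishes at 14 + 10 = day 24.
Revision waits on data cleaning (finishes day 24), so it starts at day 24 and finishes at 24 + 1 = day 25.
Internal review needs all of data cleaning (finishes day 24); literature review (finishes day 14); figure drafting (finishes day 17). That puts its earliest start at day 24; it finishes at 24 + 7 = day 31.
After internal review (finishes day 31), formatting can start at day 31 and finishes at day 42.
All tasks are finished once the last one completes. Finish times: Literature review at 14, Data cleaning at 24, Figure drafting at 17, Internal review at 31, Revision at 25, Formatting at 42. The latest is day 42.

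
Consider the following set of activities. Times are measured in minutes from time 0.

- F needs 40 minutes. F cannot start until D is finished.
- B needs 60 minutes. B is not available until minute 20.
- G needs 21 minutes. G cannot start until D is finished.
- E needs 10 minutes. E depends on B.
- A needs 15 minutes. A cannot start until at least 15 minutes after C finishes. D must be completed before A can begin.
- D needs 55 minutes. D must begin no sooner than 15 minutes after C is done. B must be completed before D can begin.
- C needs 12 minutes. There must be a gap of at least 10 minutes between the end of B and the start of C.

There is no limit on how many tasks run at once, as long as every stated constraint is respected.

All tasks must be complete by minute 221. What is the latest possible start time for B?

29

A must finish by minute 221; it takes 15 minutes, so it must start by 221 − 15 = minute 206.
F must finish by minute 221; it takes 40 minutes, so it must start by 221 − 40 = minute 181.
To finish by minute 221, G (duration 21) must start no later than minute 200.
D must finish in time for A (must start by minute 206); F (must start by minute 181); G (must start by minute 200). The tightest is minute 181, so D must start by 181 − 55 = minute 126.
For C: A (must start by minute 206, minus 15-minute gap → minute 191); D (must start by minute 126, minus 15-minute gap → minute 111). The most restrictive is minute 111; with a 12-minute duration, C must start by minute 99.
To finish by minute 221, E (duration 10) must start no later than minute 211.
B feeds C (must start by minute 99, minus 10-minute gap → minute 89); D (must start by minute 126); E (must start by minute 211). Taking the minimum, B must finish by minute 89 and start by 89 − 60 = minute 29.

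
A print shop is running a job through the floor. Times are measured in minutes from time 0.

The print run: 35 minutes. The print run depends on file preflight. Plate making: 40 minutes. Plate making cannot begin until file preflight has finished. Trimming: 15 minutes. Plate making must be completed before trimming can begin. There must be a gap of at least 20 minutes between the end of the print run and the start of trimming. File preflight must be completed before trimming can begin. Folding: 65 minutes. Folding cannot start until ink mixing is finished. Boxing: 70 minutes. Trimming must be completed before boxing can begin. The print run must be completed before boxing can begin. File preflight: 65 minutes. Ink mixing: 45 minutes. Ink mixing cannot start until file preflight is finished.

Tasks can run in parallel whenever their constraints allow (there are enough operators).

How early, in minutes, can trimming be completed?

135

Nothing blocks file preflight, so it runs from minute 0 to minute 65.
After file preflight (finishes minute 65), the print run can start at minute 65 and finishes at minute 100.
Plate making waits on file preflight (finishes minute 65), so it starts at minute 65 and finishes at 65 + 40 = minute 105.
Trimming needs all of plate making (finishes minute 105); the print run (finishes minute 100, plus 20-minute gap → minute 120); file preflight (finishes minute 65). That puts its earliest start at minute 120; it finishes at 120 + 15 = minute 135.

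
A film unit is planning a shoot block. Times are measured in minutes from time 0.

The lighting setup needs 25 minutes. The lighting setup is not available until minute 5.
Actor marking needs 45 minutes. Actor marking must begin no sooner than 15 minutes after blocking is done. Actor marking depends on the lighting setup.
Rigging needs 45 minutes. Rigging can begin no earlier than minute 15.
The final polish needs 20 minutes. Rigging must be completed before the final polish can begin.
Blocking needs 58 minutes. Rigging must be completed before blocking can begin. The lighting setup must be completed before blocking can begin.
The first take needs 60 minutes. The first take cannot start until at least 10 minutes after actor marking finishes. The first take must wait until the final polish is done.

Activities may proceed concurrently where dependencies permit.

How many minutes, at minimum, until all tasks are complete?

248

After its own release at minute 5, the lighting setup can start at minute 5 and finishes at minute 30.
Rigging waits on its own release at minute 15, so it starts at minute 15 and finishes at 15 + 45 = minute 60.
The final polish waits on rigging (finishes minute 60), so it starts at minute 60 and finishes at 60 + 20 = minute 80.
For blocking: rigging (finishes minute 60); the lighting setup (finishes minute 30). Taking the maximum gives a start of minute 60, and it finishes at 60 + 58 = minute 118.
Actor marking has to wait for blocking (finishes minute 118, plus 15-minute gap → minute 133); the lighting setup (finishes minute 30). The latest of these is minute 133, so actor marking runs minute 133 to 133 + 45 = minute 178.
The first take needs all of actor marking (finishes minute 178, plus 10-minute gap → minute 188); the final polish (finishes minute 80). That puts its earliest start at minute 188; it finishes at 188 + 60 = minute 248.
All tasks are finished once the last one completes. Finish times: Rigging at 60, The lighting setup at 30, Blocking at 118, Actor marking at 178, The final polish at 80, The first take at 248. The latest is minute 248.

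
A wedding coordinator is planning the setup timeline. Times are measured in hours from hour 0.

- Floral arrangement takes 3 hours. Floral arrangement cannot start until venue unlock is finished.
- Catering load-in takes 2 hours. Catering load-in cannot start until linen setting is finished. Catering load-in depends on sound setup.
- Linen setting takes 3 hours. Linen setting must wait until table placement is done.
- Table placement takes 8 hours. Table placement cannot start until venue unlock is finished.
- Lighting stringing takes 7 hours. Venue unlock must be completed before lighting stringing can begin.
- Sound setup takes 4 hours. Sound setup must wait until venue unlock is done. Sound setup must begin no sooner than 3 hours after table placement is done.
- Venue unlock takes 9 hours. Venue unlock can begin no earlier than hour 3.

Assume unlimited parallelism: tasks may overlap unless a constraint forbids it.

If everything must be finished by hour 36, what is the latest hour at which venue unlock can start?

10

To finish by hour 36, catering load-in (duration 2) must start no later than hour 34.
Linen setting must finish before catering load-in (must start by hour 34). With a 3-hour duration, linen setting must start by 34 − 3 = hour 31.
Since catering load-in (must start by hour 34) depends on it, sound setup must finish by hour 34. Backing off its 4-hour duration gives a latest start of hour 30.
Table placement must finish in time for linen setting (must start by hour 31); sound setup (must start by hour 30, minus 3-hour gap → hour 27). The tightest is hour 27, so table placement must start by 27 − 8 = hour 19.
Floral arrangement must finish by hour 36; it takes 3 hours, so it must start by 36 − 3 = hour 33.
Nothing follows lighting stringing; the deadline of hour 36 is its only limit. It must start by 36 − 7 = hour 29.
For venue unlock: table placement (must start by hour 19); floral arrangement (must start by hour 33); lighting stringing (must start by hour 29); sound setup (must start by hour 30). The most restrictive is hour 19; with a 9-hour duration, venue unlock must start by hour 10.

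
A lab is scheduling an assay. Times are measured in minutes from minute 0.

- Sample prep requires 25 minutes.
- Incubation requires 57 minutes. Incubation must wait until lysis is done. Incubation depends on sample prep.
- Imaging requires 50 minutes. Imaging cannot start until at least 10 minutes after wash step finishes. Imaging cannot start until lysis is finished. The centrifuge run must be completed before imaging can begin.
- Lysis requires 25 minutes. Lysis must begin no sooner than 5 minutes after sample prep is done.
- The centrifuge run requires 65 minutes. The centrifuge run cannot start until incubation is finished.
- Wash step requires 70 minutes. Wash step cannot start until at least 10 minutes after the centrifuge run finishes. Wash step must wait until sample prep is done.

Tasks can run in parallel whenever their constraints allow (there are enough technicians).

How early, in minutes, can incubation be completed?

Sample prep can start immediately at minute 0; it finishes at minute 25.
Lysis cannot begin until sample prep (finishes minute 25, plus 5-minute gap → minute 30). It runs from minute 30 to 30 + 25 = minute 55.
Incubation has to wait for lysis (finishes minute 55); sample prep (finishes minute 25). The latest of these is minute 55, so incubation runs minute 55 to 55 + 57 = minute 112.

112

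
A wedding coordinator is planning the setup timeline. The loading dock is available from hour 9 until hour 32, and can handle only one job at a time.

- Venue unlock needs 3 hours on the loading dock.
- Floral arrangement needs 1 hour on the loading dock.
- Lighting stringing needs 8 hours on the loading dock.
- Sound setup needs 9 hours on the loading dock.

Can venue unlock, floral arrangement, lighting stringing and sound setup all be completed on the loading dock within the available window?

Yes

The loading dock window is 32 − 9 = 23 hours.
Running back to back, the jobs need 3 + 1 + 8 + 9 = 21 hours on the loading dock.
Since 21 ≤ 23, they fit within the window.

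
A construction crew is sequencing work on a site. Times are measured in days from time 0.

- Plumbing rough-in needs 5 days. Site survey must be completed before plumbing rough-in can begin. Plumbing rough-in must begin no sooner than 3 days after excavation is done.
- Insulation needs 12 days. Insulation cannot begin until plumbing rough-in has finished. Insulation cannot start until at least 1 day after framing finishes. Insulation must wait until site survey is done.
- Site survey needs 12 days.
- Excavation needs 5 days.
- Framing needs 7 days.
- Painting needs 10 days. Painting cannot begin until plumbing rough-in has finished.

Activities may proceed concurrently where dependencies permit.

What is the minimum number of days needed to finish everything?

Framing can start immediately at day 0; it finishes at day 7.
Excavation has no prerequisites, so it starts at day 0 and finishes at day 5.
Nothing blocks site survey, so it runs from day 0 to day 12.
Plumbing rough-in needs all of site survey (finishes day 12); excavation (finishes day 5, plus 3-day gap → day 8). That puts its earliest start at day 12; it finishes at 12 + 5 = day 17.
Painting cannot begin until plumbing rough-in (finishes day 17). It runs from day 17 to 17 + 10 = day 27.
Insulation has to wait for plumbing rough-in (finishes day 17); framing (finishes day 7, plus 1-day gap → day 8); site survey (finishes day 12). The latest of these is day 17, so insulation runs day 17 to 17 + 12 = day 29.
All tasks are finished once the last one completes. Finish times: Site survey at 12, Excavation at 5, Framing at 7, Plumbing rough-in at 17, Insulation at 29, Painting at 27. The latest is day 29.

29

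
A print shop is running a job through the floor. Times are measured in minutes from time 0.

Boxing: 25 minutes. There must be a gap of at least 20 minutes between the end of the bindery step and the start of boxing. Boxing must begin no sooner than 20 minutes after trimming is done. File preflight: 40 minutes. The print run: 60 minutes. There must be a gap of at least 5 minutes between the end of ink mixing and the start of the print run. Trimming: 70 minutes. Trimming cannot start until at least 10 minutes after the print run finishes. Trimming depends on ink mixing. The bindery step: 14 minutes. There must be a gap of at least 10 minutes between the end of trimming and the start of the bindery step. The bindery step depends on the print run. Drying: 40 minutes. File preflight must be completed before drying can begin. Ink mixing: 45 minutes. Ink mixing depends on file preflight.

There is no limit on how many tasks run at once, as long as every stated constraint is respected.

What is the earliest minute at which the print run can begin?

File preflight has no prerequisites, so it starts at minute 0 and finishes at minute 40.
After file preflight (finishes minute 40), ink mixing can start at minute 40 and finishes at minute 85.
The print run waits on ink mixing (finishes minute 85, plus 5-minute gap → minute 90), so the earliest it can start is minute 90.

90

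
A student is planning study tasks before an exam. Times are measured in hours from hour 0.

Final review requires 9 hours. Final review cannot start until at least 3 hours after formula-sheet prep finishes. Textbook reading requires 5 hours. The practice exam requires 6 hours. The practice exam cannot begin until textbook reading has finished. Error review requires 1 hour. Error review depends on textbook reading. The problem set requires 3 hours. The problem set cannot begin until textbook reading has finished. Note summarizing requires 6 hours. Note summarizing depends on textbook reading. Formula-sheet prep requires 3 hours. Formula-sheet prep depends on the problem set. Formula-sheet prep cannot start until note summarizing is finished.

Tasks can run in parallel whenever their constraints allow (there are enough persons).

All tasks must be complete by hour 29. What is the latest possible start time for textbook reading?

Nothing follows final review; the deadline of hour 29 is its only limit. It must start by 29 − 9 = hour 20.
Since final review (must start by hour 20, minus 3-hour gap → hour 17) depends on it, formula-sheet prep must finish by hour 17. Backing off its 3-hour duration gives a latest start of hour 14.
The problem set must finish before formula-sheet prep (must start by hour 14). With a 3-hour duration, the problem set must start by 14 − 3 = hour 11.
The practice exam must finish by hour 29; it takes 6 hours, so it must start by 29 − 6 = hour 23.
Nothing follows error review; the deadline of hour 29 is its only limit. It must start by 29 − 1 = hour 28.
Note summarizing must finish before formula-sheet prep (must start by hour 14). With a 6-hour duration, note summarizing must start by 14 − 6 = hour 8.
Textbook reading must finish in time for the problem set (must start by hour 11); the practice exam (must start by hour 23); error review (must start by hour 28); note summarizing (must start by hour 8). The tightest is hour 8, so textbook reading must start by 8 − 5 = hour 3.

3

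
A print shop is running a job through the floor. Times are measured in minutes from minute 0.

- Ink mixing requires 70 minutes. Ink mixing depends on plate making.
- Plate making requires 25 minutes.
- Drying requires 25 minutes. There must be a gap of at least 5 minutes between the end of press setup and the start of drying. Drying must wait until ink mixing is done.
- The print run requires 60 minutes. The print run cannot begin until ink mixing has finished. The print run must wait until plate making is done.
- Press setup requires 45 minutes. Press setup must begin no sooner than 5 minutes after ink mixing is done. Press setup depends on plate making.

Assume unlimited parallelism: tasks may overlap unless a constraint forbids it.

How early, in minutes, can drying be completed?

175

Plate making has no prerequisites, so it starts at minute 0 and finishes at minute 25.
Ink mixing waits on plate making (finishes minute 25), so it starts at minute 25 and finishes at 25 + 70 = minute 95.
Press setup needs all of ink mixing (finishes minute 95, plus 5-minute gap → minute 100); plate making (finishes minute 25). That puts its earliest start at minute 100; it finishes at 100 + 45 = minute 145.
Drying cannot start until press setup (finishes minute 145, plus 5-minute gap → minute 150); ink mixing (finishes minute 95). The controlling bound is minute 150, so drying finishes at 150 + 25 = minute 175.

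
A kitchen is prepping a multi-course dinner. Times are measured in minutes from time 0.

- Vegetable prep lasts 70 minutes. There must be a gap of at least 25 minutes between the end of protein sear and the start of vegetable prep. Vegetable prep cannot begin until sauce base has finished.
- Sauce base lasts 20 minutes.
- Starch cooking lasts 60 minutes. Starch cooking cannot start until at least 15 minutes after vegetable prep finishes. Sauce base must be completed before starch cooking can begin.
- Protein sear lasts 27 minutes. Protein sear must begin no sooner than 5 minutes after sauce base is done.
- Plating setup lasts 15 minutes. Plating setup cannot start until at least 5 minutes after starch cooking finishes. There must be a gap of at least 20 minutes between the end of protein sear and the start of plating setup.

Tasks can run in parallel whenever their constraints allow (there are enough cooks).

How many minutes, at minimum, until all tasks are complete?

Sauce base has no prerequisites, so it starts at minute 0 and finishes at minute 20.
After sauce base (finishes minute 20, plus 5-minute gap → minute 25), protein sear can start at minute 25 and finishes at minute 52.
For vegetable prep: protein sear (finishes minute 52, plus 25-minute gap → minute 77); sauce base (finishes minute 20). Taking the maximum gives a start of minute 77, and it finishes at 77 + 70 = minute 147.
Starch cooking needs all of vegetable prep (finishes minute 147, plus 15-minute gap → minute 162); sauce base (finishes minute 20). That puts its earliest start at minute 162; it finishes at 162 + 60 = minute 222.
Plating setup needs all of starch cooking (finishes minute 222, plus 5-minute gap → minute 227); protein sear (finishes minute 52, plus 20-minute gap → minute 72). That puts its earliest start at minute 227; it finishes at 227 + 15 = minute 242.
All tasks are finished once the last one completes. Finish times: Sauce base at 20, Protein sear at 52, Vegetable prep at 147, Starch cooking at 222, Plating setup at 242. The latest is minute 242.

242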